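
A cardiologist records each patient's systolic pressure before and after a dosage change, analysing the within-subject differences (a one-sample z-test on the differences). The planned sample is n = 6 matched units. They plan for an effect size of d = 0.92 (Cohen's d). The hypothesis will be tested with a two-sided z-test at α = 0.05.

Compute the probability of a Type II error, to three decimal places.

β ≈ 0.385

Noncentrality parameter: δ = d·√n = 0.92 × √6 = 2.2535
Critical value for a two-sided test at α = 0.05: z_{α/2} = 1.960.
Power = Φ(δ − 1.960) + Φ(−δ − 1.960) = Φ(0.294) + Φ(-4.213) = 0.6155 + 0.0000 = 0.6155.
Type II error: β = 1 − power = 1 − 0.6155 = 0.3845.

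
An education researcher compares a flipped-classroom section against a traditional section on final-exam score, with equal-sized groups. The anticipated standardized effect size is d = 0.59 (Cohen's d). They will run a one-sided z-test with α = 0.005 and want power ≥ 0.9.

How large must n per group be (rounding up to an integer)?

For power 0.9 need Φ(δ − z_{0.005}) = 0.9, so δ = z_{0.005} + z_{0.10} = 2.576 + 1.282 = 3.857.
δ = d·√(n/2) ⇒ n = 2(δ/d)² = 2 × (3.857 / 0.59)² = 85.49.
Rounding up, n = 86 per group.

n = 86 per group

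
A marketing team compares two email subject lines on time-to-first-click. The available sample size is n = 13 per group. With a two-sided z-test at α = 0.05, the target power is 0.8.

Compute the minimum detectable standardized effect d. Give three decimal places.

d ≈ 1.099

Required noncentrality: δ = z_{0.025} + z_{0.20} = 1.960 + 0.842 = 2.802.
(Lower-tail contribution to power is negligible for δ > 0.)
δ = d·√(n/2) ⇒ d = δ/√(n/2) = 2.802/√(13/2) = 1.0989.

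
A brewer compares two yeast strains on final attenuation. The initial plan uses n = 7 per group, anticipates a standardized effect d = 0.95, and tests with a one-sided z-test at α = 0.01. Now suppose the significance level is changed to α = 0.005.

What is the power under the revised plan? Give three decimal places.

δ = d·√(n/2) = 0.95 × √(7/2) = 1.7773 (unchanged). New critical value: z_{0.005} = 2.576.
Revised power = P(Z > 2.576 − δ) = Φ(-0.799) = 0.2123.

Power ≈ 0.212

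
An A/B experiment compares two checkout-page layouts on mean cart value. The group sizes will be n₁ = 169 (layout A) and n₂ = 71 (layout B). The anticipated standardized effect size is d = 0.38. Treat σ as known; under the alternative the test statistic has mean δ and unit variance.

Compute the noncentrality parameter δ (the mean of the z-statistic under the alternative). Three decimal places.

The noncentrality parameter scales effect size by the design's sample-size factor: δ = d / √(1/n₁ + 1/n₂) = 0.38 / √(1/169 + 1/71) = 2.6869

δ ≈ 2.687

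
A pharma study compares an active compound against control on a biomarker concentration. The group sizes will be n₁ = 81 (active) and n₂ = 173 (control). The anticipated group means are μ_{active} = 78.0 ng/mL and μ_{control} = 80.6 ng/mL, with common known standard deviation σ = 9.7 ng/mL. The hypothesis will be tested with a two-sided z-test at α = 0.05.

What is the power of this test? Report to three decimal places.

Standardized effect: d = |μ_{active} − μ_{control}| / σ = |78.0 − 80.6| / 9.7 = 0.2680
Noncentrality parameter: δ = d / √(1/n₁ + 1/n₂) = 0.2680 / √(1/81 + 1/173) = 1.9909
Two-sided α = 0.05 → critical value z_{0.025} = 1.960.
Power = Φ(δ − 1.960) + Φ(−δ − 1.960) = Φ(0.031) + Φ(-3.951) = 0.5123 + 0.0000 = 0.5124.

Power ≈ 0.512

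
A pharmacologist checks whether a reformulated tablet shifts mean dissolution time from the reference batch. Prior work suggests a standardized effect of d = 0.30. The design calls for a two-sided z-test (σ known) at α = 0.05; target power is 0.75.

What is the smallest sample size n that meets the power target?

Set Φ(δ − 1.960) = 0.75; then δ − 1.960 = Φ⁻¹(0.75) = 0.674, giving δ = 2.634.
(Ignoring the negligible lower-tail rejection probability gives the usual closed-form inversion.)
δ = d·√n ⇒ n = (δ/d)² = (2.634 / 0.30)² = 77.11.
Round up to the next whole unit.

n = 78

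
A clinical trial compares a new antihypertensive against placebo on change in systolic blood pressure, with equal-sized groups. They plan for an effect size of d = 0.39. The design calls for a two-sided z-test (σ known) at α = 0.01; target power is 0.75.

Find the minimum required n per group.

Set Φ(δ − 2.576) = 0.75; then δ − 2.576 = Φ⁻¹(0.75) = 0.674, giving δ = 3.250.
(For δ > 0 the lower-tail rejection region contributes negligibly to power, so the one-term inversion is standard.)
δ = d·√(n/2) ⇒ n = 2(δ/d)² = 2 × (3.250 / 0.39)² = 138.92.
Rounding up, n = 139 per group.

n = 139 per group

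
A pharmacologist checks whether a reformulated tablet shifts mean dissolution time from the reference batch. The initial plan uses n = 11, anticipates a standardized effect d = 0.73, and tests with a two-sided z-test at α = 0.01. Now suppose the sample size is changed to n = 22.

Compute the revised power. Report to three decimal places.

With n = 22: δ = d·√n = 0.73 × √22 = 3.4240. Critical value z_{0.005} = 2.576.
Revised power = Φ(δ − 2.576) + Φ(−δ − 2.576) = Φ(0.848) + Φ(-6.000) = 0.8018 + 0.0000 = 0.8018.

Power ≈ 0.802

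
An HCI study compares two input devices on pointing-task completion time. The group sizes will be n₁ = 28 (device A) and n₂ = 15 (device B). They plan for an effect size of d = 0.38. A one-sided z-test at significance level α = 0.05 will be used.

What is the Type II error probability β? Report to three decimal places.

Noncentrality parameter: δ = d / √(1/n₁ + 1/n₂) = 0.38 / √(1/28 + 1/15) = 1.1876
One-sided α = 0.05 → critical value z_{0.05} = 1.645.
Power = Φ(δ − 1.645) = Φ(-0.457) = 0.3237.
Type II error: β = 1 − power = 1 − 0.3237 = 0.6763.

β ≈ 0.676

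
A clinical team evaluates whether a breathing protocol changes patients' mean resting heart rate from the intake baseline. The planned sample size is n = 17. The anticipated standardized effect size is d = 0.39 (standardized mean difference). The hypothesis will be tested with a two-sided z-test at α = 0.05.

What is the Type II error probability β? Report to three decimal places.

β ≈ 0.637

Noncentrality parameter: δ = d·√n = 0.39 × √17 = 1.6080
Critical value for a two-sided test at α = 0.05: z_{α/2} = 1.960.
Power = Φ(δ − 1.960) + Φ(−δ − 1.960) = Φ(-0.352) + Φ(-3.568) = 0.3624 + 0.0002 = 0.3626.
Type II error: β = 1 − power = 1 − 0.3626 = 0.6374.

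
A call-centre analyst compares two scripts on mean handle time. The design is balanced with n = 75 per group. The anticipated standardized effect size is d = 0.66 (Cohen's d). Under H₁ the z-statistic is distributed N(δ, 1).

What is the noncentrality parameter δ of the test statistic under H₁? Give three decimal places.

The noncentrality parameter scales effect size by the design's sample-size factor: δ = d·√(n/2) = 0.66 × √(75/2) = 4.0417

δ ≈ 4.042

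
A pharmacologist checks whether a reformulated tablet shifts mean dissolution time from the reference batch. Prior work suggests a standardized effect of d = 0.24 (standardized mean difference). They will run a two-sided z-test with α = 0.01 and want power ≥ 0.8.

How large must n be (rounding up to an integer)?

Set Φ(δ − 2.576) = 0.8; then δ − 2.576 = Φ⁻¹(0.8) = 0.842, giving δ = 3.417.
(For δ > 0 the lower-tail rejection region contributes negligibly to power, so the one-term inversion is standard.)
δ = d·√n ⇒ n = (δ/d)² = (3.417 / 0.24)² = 202.76.
Round up to the next whole unit.

n = 203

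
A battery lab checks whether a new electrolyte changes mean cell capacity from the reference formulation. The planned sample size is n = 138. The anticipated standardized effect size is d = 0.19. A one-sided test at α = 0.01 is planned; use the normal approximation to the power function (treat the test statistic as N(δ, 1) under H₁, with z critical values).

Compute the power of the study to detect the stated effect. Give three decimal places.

Power ≈ 0.462

Noncentrality parameter: δ = d·√n = 0.19 × √138 = 2.2320
One-sided α = 0.01 → critical value z_{0.01} = 2.326.
Power = Φ(δ − 2.326) = Φ(-0.094) = 0.4624.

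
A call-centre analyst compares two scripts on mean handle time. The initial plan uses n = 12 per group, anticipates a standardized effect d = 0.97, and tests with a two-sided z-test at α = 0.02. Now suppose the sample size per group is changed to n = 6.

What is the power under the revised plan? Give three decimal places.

Power ≈ 0.259

With n = 6 per group: δ = d·√(n/2) = 0.97 × √(6/2) = 1.6801. Critical value z_{0.01} = 2.326.
Revised power = Φ(δ − 2.326) + Φ(−δ − 2.326) = Φ(-0.646) + Φ(-4.006) = 0.2591 + 0.0000 = 0.2591.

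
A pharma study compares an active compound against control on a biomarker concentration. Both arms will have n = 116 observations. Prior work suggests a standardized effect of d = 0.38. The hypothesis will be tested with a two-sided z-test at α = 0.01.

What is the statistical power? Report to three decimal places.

Power ≈ 0.625

Noncentrality parameter: δ = d·√(n/2) = 0.38 × √(116/2) = 2.8940
Two-sided α = 0.01 → critical value z_{0.005} = 2.576.
Power = Φ(δ − 2.576) + Φ(−δ − 2.576) = Φ(0.318) + Φ(-5.470) = 0.6248 + 0.0000 = 0.6248.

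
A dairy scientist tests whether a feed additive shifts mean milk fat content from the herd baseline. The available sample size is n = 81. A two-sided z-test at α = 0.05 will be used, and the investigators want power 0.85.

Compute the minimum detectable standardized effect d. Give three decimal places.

d ≈ 0.333

Required noncentrality: δ = z_{0.025} + z_{0.15} = 1.960 + 1.036 = 2.996.
(Lower-tail contribution to power is negligible for δ > 0.)
δ = d·√n ⇒ d = δ/√n = 2.996/√81 = 0.3329.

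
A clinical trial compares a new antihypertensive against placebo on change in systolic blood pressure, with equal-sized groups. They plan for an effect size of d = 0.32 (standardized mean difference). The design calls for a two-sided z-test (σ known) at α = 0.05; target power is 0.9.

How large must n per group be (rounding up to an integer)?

n = 206 per group

For power 0.9 need Φ(δ − z_{0.025}) = 0.9, so δ = z_{0.025} + z_{0.10} = 1.960 + 1.282 = 3.242.
(Ignoring the negligible lower-tail rejection probability gives the usual closed-form inversion.)
δ = d·√(n/2) ⇒ n = 2(δ/d)² = 2 × (3.242 / 0.32)² = 205.22.
Round up to the next whole unit.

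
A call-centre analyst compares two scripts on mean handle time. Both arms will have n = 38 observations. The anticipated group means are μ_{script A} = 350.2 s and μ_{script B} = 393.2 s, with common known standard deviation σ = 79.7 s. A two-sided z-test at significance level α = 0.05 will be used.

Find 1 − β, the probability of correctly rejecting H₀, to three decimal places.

Power ≈ 0.652

Standardized effect: d = |μ_{script A} − μ_{script B}| / σ = |350.2 − 393.2| / 79.7 = 0.5395
Noncentrality parameter: δ = d·√(n/2) = 0.5395 × √(38/2) = 2.3517
Two-sided α = 0.05 → critical value z_{0.025} = 1.960.
Power = Φ(δ − 1.960) + Φ(−δ − 1.960) = Φ(0.392) + Φ(-4.312) = 0.6524 + 0.0000 = 0.6524.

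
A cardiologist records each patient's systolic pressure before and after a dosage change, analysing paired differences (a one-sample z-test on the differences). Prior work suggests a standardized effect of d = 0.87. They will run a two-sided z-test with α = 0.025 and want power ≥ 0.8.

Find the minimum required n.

Set Φ(δ − 2.241) = 0.8; then δ − 2.241 = Φ⁻¹(0.8) = 0.842, giving δ = 3.083.
(Ignoring the negligible lower-tail rejection probability gives the usual closed-form inversion.)
δ = d·√n ⇒ n = (δ/d)² = (3.083 / 0.87)² = 12.56.
Round up to the next whole unit.

n = 13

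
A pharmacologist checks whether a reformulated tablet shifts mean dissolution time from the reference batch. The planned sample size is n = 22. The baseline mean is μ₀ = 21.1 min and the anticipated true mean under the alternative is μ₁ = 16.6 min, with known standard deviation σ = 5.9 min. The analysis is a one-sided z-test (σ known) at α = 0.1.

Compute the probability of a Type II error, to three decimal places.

Standardized effect: d = |μ₁ − μ₀| / σ = |16.6 − 21.1| / 5.9 = 0.7627
Noncentrality parameter: δ = d·√n = 0.7627 × √22 = 3.5774
Critical value for a one-sided test at α = 0.1: z_α = 1.282.
Power = Φ(δ − 1.282) = Φ(2.296) = 0.9892.
Type II error: β = 1 − power = 1 − 0.9892 = 0.0108.

β ≈ 0.011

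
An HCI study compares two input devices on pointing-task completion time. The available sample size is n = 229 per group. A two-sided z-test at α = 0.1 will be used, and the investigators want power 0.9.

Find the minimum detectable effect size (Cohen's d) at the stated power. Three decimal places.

d ≈ 0.273

Required noncentrality: δ = z_{0.05} + z_{0.10} = 1.645 + 1.282 = 2.926.
(The second rejection-region term Φ(−δ − z_{α/2}) is negligible and dropped.)
δ = d·√(n/2) ⇒ d = δ/√(n/2) = 2.926/√(229/2) = 0.2735.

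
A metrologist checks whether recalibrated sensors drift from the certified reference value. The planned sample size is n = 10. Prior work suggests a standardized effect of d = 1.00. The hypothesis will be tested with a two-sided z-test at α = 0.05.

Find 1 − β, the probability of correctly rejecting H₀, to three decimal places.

Power ≈ 0.885

Noncentrality parameter: δ = d·√n = 1.00 × √10 = 3.1623
Two-sided α = 0.05 → critical value z_{0.025} = 1.960.
Power = Φ(δ − 1.960) + Φ(−δ − 1.960) = Φ(1.202) + Φ(-5.122) = 0.8854 + 0.0000 = 0.8854.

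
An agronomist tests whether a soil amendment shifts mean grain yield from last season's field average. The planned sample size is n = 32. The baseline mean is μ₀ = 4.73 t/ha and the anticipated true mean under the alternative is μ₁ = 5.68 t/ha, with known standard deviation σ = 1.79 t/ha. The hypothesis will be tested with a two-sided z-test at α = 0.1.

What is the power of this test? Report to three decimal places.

Standardized effect: d = |μ₁ − μ₀| / σ = |5.68 − 4.73| / 1.79 = 0.5307
Noncentrality parameter: δ = d·√n = 0.5307 × √32 = 3.0022
Two-sided α = 0.1 → critical value z_{0.05} = 1.645.
Power = Φ(δ − 1.645) + Φ(−δ − 1.645) = Φ(1.357) + Φ(-4.647) = 0.9127 + 0.0000 = 0.9127.

Power ≈ 0.913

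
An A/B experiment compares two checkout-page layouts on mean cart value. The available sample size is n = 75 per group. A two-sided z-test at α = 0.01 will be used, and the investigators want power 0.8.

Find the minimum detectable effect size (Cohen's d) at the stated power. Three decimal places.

d ≈ 0.558

Need Φ(δ − 2.576) = 0.8, so δ = 2.576 + 0.842 = 3.417.
(Lower-tail contribution to power is negligible for δ > 0.)
δ = d·√(n/2) ⇒ d = δ/√(n/2) = 3.417/√(75/2) = 0.5581.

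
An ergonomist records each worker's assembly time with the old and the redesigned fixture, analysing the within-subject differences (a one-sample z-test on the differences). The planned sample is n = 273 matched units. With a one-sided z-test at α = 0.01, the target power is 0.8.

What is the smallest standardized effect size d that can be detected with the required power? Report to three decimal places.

d ≈ 0.192

Required noncentrality: δ = z_{0.01} + z_{0.20} = 2.326 + 0.842 = 3.168.
δ = d·√n ⇒ d = δ/√n = 3.168/√273 = 0.1917.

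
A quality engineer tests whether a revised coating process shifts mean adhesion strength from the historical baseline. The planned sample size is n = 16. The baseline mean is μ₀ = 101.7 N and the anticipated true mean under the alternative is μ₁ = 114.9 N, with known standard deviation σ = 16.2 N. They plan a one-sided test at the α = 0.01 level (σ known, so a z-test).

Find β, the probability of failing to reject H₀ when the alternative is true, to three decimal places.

β ≈ 0.175

Standardized effect: d = |μ₁ − μ₀| / σ = |114.9 − 101.7| / 16.2 = 0.8148
Noncentrality parameter: δ = d·√n = 0.8148 × √16 = 3.2593
Critical value for a one-sided test at α = 0.01: z_α = 2.326.
Power = Φ(δ − 2.326) = Φ(0.933) = 0.8246.
Type II error: β = 1 − power = 1 − 0.8246 = 0.1754.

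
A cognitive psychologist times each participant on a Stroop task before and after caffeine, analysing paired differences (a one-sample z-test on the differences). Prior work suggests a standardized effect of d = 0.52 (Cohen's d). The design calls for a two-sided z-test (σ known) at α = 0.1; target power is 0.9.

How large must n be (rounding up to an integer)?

Set Φ(δ − 1.645) = 0.9; then δ − 1.645 = Φ⁻¹(0.9) = 1.282, giving δ = 2.926.
(Ignoring the negligible lower-tail rejection probability gives the usual closed-form inversion.)
δ = d·√n ⇒ n = (δ/d)² = (2.926 / 0.52)² = 31.67.
Rounding up, n = 32.

n = 32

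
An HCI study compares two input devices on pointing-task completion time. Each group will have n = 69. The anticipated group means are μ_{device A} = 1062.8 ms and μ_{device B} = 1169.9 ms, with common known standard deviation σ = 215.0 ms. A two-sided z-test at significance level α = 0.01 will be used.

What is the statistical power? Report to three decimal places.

Standardized effect: d = |μ_{device A} − μ_{device B}| / σ = |1062.8 − 1169.9| / 215.0 = 0.4981
Noncentrality parameter: δ = d·√(n/2) = 0.4981 × √(69/2) = 2.9259
Critical value for a two-sided test at α = 0.01: z_{α/2} = 2.576.
Power = Φ(δ − 2.576) + Φ(−δ − 2.576) = Φ(0.350) + Φ(-5.502) = 0.6369 + 0.0000 = 0.6369.

Power ≈ 0.637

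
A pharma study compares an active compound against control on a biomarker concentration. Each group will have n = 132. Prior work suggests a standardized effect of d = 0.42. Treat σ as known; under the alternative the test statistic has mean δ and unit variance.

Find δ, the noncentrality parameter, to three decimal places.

δ ≈ 3.412

δ = d·√(n/2) = 0.42 × √(132/2) = 3.4121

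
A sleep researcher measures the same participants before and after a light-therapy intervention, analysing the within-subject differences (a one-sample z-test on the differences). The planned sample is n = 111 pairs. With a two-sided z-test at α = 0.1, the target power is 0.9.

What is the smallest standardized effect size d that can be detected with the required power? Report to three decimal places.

d ≈ 0.278

Required noncentrality: δ = z_{0.05} + z_{0.10} = 1.645 + 1.282 = 2.926.
(Lower-tail contribution to power is negligible for δ > 0.)
δ = d·√n ⇒ d = δ/√n = 2.926/√111 = 0.2778.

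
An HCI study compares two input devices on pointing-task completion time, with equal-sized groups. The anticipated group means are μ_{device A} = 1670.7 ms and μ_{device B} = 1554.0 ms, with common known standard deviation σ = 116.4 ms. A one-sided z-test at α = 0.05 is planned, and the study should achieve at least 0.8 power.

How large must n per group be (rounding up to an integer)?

n = 13 per group

Standardized effect: d = |μ_{device A} − μ_{device B}| / σ = |1670.7 − 1554.0| / 116.4 = 1.0026
Set Φ(δ − 1.645) = 0.8; then δ − 1.645 = Φ⁻¹(0.8) = 0.842, giving δ = 2.486.
δ = d·√(n/2) ⇒ n = 2(δ/d)² = 2 × (2.486 / 1.0026)² = 12.30.
Round up to the next whole unit.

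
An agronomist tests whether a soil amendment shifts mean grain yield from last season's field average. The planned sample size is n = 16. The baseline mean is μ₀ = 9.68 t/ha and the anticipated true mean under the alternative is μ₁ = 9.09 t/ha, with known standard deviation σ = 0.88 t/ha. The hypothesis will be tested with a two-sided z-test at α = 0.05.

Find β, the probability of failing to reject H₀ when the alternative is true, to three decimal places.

β ≈ 0.235

Standardized effect: d = |μ₁ − μ₀| / σ = |9.09 − 9.68| / 0.88 = 0.6705
Noncentrality parameter: δ = d·√n = 0.6705 × √16 = 2.6818
Two-sided α = 0.05 → critical value z_{0.025} = 1.960.
Power = Φ(δ − 1.960) + Φ(−δ − 1.960) = Φ(0.722) + Φ(-4.642) = 0.7648 + 0.0000 = 0.7648.
Type II error: β = 1 − power = 1 − 0.7648 = 0.2352.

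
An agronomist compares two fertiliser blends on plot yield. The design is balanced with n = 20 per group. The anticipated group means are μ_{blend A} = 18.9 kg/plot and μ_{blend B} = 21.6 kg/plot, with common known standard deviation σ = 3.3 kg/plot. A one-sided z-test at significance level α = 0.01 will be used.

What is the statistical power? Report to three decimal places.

Power ≈ 0.603

Standardized effect: d = |μ_{blend A} − μ_{blend B}| / σ = |18.9 − 21.6| / 3.3 = 0.8182
Noncentrality parameter: δ = d·√(n/2) = 0.8182 × √(20/2) = 2.5873
Critical value for a one-sided test at α = 0.01: z_α = 2.326.
Power = Φ(δ − 2.326) = Φ(0.261) = 0.6029.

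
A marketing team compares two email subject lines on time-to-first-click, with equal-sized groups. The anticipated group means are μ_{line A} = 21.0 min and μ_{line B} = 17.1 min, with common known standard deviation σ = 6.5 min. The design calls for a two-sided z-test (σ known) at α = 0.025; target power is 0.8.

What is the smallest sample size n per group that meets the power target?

n = 53 per group

Standardized effect: d = |μ_{line A} − μ_{line B}| / σ = |21.0 − 17.1| / 6.5 = 0.6000
Set Φ(δ − 2.241) = 0.8; then δ − 2.241 = Φ⁻¹(0.8) = 0.842, giving δ = 3.083.
(Ignoring the negligible lower-tail rejection probability gives the usual closed-form inversion.)
δ = d·√(n/2) ⇒ n = 2(δ/d)² = 2 × (3.083 / 0.6000)² = 52.81.
Round up to the next whole unit.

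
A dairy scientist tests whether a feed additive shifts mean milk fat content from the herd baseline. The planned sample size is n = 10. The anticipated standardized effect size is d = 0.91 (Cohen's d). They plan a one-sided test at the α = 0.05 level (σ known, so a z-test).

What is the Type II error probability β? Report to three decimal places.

Noncentrality parameter: δ = d·√n = 0.91 × √10 = 2.8777
Critical value for a one-sided test at α = 0.05: z_α = 1.645.
Power = Φ(δ − 1.645) = Φ(1.233) = 0.8912.
Type II error: β = 1 − power = 1 − 0.8912 = 0.1088.

β ≈ 0.109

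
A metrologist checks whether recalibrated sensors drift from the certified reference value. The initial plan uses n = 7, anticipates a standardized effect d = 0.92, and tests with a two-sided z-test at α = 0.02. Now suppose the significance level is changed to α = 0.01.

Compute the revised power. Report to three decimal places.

δ = d·√n = 0.92 × √7 = 2.4341 (unchanged). New critical value: z_{0.005} = 2.576.
Revised power = Φ(δ − 2.576) + Φ(−δ − 2.576) = Φ(-0.142) + Φ(-5.010) = 0.4436 + 0.0000 = 0.4436.

Power ≈ 0.444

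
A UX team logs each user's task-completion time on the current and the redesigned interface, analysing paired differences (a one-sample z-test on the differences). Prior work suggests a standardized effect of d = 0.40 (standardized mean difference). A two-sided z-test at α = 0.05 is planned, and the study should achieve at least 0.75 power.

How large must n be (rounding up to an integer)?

For power 0.75 need Φ(δ − z_{0.025}) = 0.75, so δ = z_{0.025} + z_{0.25} = 1.960 + 0.674 = 2.634.
(The Φ(−δ − z_{α/2}) term is vanishingly small for δ > 0 and is dropped in the standard sample-size formula.)
δ = d·√n ⇒ n = (δ/d)² = (2.634 / 0.40)² = 43.38.
Rounding up, n = 44.

n = 44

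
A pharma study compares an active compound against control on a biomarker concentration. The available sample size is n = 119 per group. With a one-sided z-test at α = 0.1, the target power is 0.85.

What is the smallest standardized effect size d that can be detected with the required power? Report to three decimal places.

d ≈ 0.301

Required noncentrality: δ = z_{0.1} + z_{0.15} = 1.282 + 1.036 = 2.318.
δ = d·√(n/2) ⇒ d = δ/√(n/2) = 2.318/√(119/2) = 0.3005.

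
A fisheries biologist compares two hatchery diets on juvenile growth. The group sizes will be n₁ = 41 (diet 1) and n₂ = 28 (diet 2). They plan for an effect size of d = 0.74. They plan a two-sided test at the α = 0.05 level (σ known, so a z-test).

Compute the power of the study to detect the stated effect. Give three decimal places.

Power ≈ 0.855

Noncentrality parameter: δ = d / √(1/n₁ + 1/n₂) = 0.74 / √(1/41 + 1/28) = 3.0184
Two-sided α = 0.05 → critical value z_{0.025} = 1.960.
Power = Φ(δ − 1.960) + Φ(−δ − 1.960) = Φ(1.058) + Φ(-4.978) = 0.8551 + 0.0000 = 0.8551.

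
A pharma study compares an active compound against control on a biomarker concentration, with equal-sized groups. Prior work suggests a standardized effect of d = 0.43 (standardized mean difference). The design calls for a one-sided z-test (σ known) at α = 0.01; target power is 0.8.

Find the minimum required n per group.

For power 0.8 need Φ(δ − z_{0.01}) = 0.8, so δ = z_{0.01} + z_{0.20} = 2.326 + 0.842 = 3.168.
δ = d·√(n/2) ⇒ n = 2(δ/d)² = 2 × (3.168 / 0.43)² = 108.56.
Round up to the next whole unit.

n = 109 per group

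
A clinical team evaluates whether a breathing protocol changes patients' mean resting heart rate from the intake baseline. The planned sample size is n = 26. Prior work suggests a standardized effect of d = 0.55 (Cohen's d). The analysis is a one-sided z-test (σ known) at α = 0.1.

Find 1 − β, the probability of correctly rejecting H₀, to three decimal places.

Noncentrality parameter: δ = d·√n = 0.55 × √26 = 2.8045
Critical value for a one-sided test at α = 0.1: z_α = 1.282.
Power = Φ(δ − 1.282) = Φ(1.523) = 0.9361.

Power ≈ 0.936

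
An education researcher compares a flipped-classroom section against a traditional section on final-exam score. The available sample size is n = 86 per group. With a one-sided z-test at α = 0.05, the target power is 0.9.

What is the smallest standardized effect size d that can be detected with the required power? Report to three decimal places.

d ≈ 0.446

Required noncentrality: δ = z_{0.05} + z_{0.10} = 1.645 + 1.282 = 2.926.
δ = d·√(n/2) ⇒ d = δ/√(n/2) = 2.926/√(86/2) = 0.4463.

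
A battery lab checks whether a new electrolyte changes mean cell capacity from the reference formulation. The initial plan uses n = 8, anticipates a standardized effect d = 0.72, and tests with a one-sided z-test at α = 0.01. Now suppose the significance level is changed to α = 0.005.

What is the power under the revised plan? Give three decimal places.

Power ≈ 0.295

δ = d·√n = 0.72 × √8 = 2.0365 (unchanged). New critical value: z_{0.005} = 2.576.
Revised power = Φ(δ − 2.576) = Φ(-0.539) = 0.2948.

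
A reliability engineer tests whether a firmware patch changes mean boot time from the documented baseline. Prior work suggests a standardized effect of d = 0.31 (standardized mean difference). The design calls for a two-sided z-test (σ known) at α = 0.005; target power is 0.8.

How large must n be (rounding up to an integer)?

n = 139

Set Φ(δ − 2.807) = 0.8; then δ − 2.807 = Φ⁻¹(0.8) = 0.842, giving δ = 3.649.
(Ignoring the negligible lower-tail rejection probability gives the usual closed-form inversion.)
δ = d·√n ⇒ n = (δ/d)² = (3.649 / 0.31)² = 138.53.
Rounding up, n = 139.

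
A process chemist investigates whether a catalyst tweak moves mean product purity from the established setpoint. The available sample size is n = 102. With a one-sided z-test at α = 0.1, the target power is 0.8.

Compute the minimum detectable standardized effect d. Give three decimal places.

d ≈ 0.210

Need Φ(δ − 1.282) = 0.8, so δ = 1.282 + 0.842 = 2.123.
δ = d·√n ⇒ d = δ/√n = 2.123/√102 = 0.2102.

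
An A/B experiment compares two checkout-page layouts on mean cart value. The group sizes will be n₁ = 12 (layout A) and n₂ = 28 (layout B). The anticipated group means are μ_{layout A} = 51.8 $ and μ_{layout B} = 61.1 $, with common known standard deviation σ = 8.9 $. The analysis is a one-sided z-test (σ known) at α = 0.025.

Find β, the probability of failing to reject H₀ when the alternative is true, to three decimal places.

Standardized effect: d = |μ_{layout A} − μ_{layout B}| / σ = |51.8 − 61.1| / 8.9 = 1.0449
Noncentrality parameter: δ = d / √(1/n₁ + 1/n₂) = 1.0449 / √(1/12 + 1/28) = 3.0285
One-sided α = 0.025 → critical value z_{0.025} = 1.960.
Power = Φ(δ − 1.960) = Φ(1.069) = 0.8574.
Type II error: β = 1 − power = 1 − 0.8574 = 0.1426.

β ≈ 0.143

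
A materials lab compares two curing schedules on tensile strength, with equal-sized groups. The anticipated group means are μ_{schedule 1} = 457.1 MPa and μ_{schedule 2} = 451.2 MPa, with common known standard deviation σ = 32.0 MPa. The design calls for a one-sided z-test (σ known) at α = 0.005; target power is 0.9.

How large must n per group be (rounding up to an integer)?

n = 876 per group

Standardized effect: d = |μ_{schedule 1} − μ_{schedule 2}| / σ = |457.1 − 451.2| / 32.0 = 0.1844
Set Φ(δ − 2.576) = 0.9; then δ − 2.576 = Φ⁻¹(0.9) = 1.282, giving δ = 3.857.
δ = d·√(n/2) ⇒ n = 2(δ/d)² = 2 × (3.857 / 0.1844)² = 875.41.
Round up to the next whole unit.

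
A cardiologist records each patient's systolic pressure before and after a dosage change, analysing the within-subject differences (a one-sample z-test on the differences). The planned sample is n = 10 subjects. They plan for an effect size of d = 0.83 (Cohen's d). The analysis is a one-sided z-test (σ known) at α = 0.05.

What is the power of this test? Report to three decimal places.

Noncentrality parameter: λ = d·√n = 0.83 × √10 = 2.6247
Critical value for a one-sided test at α = 0.05: z_α = 1.645.
Power = Φ(λ − 1.645) = Φ(0.980) = 0.8364.

Power ≈ 0.836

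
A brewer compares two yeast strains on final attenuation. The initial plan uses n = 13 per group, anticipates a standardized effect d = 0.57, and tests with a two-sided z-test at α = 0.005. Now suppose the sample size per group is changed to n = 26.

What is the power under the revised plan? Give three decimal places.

With n = 26 per group: δ = d·√(n/2) = 0.57 × √(26/2) = 2.0552. Critical value z_{0.0025} = 2.807.
Revised power = Φ(δ − 2.807) + Φ(−δ − 2.807) = Φ(-0.752) + Φ(-4.862) = 0.2261 + 0.0000 = 0.2261.

Power ≈ 0.226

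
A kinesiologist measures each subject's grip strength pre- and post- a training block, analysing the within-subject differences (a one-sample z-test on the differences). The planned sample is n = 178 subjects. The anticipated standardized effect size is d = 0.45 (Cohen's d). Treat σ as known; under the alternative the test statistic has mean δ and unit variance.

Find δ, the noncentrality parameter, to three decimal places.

δ ≈ 6.004

The noncentrality parameter scales effect size by the design's sample-size factor: δ = d·√n = 0.45 × √178 = 6.0037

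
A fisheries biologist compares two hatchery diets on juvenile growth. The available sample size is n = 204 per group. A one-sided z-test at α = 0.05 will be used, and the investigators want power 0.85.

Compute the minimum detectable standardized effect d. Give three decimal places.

Need Φ(δ − 1.645) = 0.85, so δ = 1.645 + 1.036 = 2.681.
δ = d·√(n/2) ⇒ d = δ/√(n/2) = 2.681/√(204/2) = 0.2655.

d ≈ 0.265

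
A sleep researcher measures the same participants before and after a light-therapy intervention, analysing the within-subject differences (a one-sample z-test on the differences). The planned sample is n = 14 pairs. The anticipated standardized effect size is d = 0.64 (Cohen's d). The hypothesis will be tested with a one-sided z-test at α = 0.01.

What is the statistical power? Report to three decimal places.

Noncentrality parameter: δ = d·√n = 0.64 × √14 = 2.3947
One-sided α = 0.01 → critical value z_{0.01} = 2.326.
Power = Φ(δ − 2.326) = Φ(0.068) = 0.5272.

Power ≈ 0.527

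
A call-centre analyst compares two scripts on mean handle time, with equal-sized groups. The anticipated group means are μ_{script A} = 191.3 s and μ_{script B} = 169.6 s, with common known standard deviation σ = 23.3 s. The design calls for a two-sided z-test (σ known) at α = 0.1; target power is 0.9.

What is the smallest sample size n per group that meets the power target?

n = 20 per group

Standardized effect: d = |μ_{script A} − μ_{script B}| / σ = |191.3 − 169.6| / 23.3 = 0.9313
For power 0.9 need Φ(δ − z_{0.05}) = 0.9, so δ = z_{0.05} + z_{0.10} = 1.645 + 1.282 = 2.926.
(Ignoring the negligible lower-tail rejection probability gives the usual closed-form inversion.)
δ = d·√(n/2) ⇒ n = 2(δ/d)² = 2 × (2.926 / 0.9313)² = 19.75.
Round up to the next whole unit.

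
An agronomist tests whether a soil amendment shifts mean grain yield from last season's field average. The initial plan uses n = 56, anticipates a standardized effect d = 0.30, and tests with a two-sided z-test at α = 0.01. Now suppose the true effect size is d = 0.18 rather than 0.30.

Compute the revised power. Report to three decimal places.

Power ≈ 0.110

With d = 0.18: δ = d·√n = 0.18 × √56 = 1.3470. Critical value z_{0.005} = 2.576.
Revised power = Φ(δ − 2.576) + Φ(−δ − 2.576) = Φ(-1.229) + Φ(-3.923) = 0.1096 + 0.0000 = 0.1096.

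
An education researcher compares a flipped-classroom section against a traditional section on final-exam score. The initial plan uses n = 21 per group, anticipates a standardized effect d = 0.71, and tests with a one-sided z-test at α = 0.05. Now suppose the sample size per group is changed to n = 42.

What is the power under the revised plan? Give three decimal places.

With n = 42 per group: δ = d·√(n/2) = 0.71 × √(42/2) = 3.2536. Critical value z_{0.05} = 1.645.
Revised power = Φ(δ − 1.645) = Φ(1.609) = 0.9462.

Power ≈ 0.946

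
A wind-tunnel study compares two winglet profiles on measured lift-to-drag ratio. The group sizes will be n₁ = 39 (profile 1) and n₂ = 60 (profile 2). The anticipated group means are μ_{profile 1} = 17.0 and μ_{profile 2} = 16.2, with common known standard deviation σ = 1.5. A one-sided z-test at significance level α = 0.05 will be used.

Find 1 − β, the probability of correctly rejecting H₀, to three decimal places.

Power ≈ 0.828

Standardized effect: d = |μ_{profile 1} − μ_{profile 2}| / σ = |17.0 − 16.2| / 1.5 = 0.5333
Noncentrality parameter: δ = d / √(1/n₁ + 1/n₂) = 0.5333 / √(1/39 + 1/60) = 2.5929
Critical value for a one-sided test at α = 0.05: z_α = 1.645.
Power = P(Z > 1.645 − δ) = Φ(0.948) = 0.8285.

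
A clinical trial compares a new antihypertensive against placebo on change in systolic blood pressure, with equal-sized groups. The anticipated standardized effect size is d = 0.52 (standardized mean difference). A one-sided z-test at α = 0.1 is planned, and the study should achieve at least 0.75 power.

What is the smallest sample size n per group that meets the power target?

n = 29 per group

Set Φ(δ − 1.282) = 0.75; then δ − 1.282 = Φ⁻¹(0.75) = 0.674, giving δ = 1.956.
δ = d·√(n/2) ⇒ n = 2(δ/d)² = 2 × (1.956 / 0.52)² = 28.30.
Rounding up, n = 29 per group.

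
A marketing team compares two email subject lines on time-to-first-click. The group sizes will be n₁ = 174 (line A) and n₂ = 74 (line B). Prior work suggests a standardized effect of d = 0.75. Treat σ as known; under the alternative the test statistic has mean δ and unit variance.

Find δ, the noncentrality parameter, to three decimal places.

δ = d / √(1/n₁ + 1/n₂) = 0.75 / √(1/174 + 1/74) = 5.4041

δ ≈ 5.404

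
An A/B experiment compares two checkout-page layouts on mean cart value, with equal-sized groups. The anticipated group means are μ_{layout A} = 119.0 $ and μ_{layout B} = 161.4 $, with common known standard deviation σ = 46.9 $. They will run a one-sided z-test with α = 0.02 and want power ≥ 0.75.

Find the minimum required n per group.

Standardized effect: d = |μ_{layout A} − μ_{layout B}| / σ = |119.0 − 161.4| / 46.9 = 0.9041
For power 0.75 need Φ(δ − z_{0.02}) = 0.75, so δ = z_{0.02} + z_{0.25} = 2.054 + 0.674 = 2.728.
δ = d·√(n/2) ⇒ n = 2(δ/d)² = 2 × (2.728 / 0.9041)² = 18.21.
Rounding up, n = 19 per group.

n = 19 per group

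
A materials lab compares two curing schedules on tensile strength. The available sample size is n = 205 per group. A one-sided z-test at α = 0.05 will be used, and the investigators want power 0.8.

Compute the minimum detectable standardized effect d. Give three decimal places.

d ≈ 0.246

Need Φ(δ − 1.645) = 0.8, so δ = 1.645 + 0.842 = 2.486.
δ = d·√(n/2) ⇒ d = δ/√(n/2) = 2.486/√(205/2) = 0.2456.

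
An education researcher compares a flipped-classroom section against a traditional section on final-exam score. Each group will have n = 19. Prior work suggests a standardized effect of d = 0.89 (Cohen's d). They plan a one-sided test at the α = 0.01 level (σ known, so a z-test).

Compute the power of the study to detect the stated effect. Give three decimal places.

Noncentrality parameter: δ = d·√(n/2) = 0.89 × √(19/2) = 2.7432
Critical value for a one-sided test at α = 0.01: z_α = 2.326.
Power = P(Z > 2.326 − δ) = Φ(0.417) = 0.6616.

Power ≈ 0.662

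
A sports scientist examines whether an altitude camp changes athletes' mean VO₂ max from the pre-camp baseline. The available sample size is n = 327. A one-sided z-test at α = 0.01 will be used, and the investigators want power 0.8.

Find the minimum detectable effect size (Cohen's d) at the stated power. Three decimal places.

Required noncentrality: δ = z_{0.01} + z_{0.20} = 2.326 + 0.842 = 3.168.
δ = d·√n ⇒ d = δ/√n = 3.168/√327 = 0.1752.

d ≈ 0.175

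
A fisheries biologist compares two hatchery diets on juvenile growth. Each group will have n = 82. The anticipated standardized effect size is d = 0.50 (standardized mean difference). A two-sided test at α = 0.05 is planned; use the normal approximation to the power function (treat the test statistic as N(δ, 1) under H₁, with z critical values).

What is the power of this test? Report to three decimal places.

Power ≈ 0.893

Noncentrality parameter: δ = d·√(n/2) = 0.50 × √(82/2) = 3.2016
Two-sided α = 0.05 → critical value z_{0.025} = 1.960.
Power = Φ(δ − 1.960) + Φ(−δ − 1.960) = Φ(1.242) + Φ(-5.162) = 0.8928 + 0.0000 = 0.8928.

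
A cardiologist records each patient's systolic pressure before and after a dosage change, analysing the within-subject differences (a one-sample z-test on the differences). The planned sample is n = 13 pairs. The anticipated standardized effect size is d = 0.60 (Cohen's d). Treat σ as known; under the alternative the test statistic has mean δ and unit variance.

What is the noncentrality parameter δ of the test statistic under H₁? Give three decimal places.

δ = d·√n = 0.60 × √13 = 2.1633

δ ≈ 2.163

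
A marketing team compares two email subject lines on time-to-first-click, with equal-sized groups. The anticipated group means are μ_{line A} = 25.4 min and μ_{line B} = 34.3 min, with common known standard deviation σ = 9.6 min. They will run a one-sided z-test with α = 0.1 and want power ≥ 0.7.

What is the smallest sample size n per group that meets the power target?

n = 8 per group

Standardized effect: d = |μ_{line A} − μ_{line B}| / σ = |25.4 − 34.3| / 9.6 = 0.9271
For power 0.7 need Φ(δ − z_{0.1}) = 0.7, so δ = z_{0.1} + z_{0.30} = 1.282 + 0.524 = 1.806.
δ = d·√(n/2) ⇒ n = 2(δ/d)² = 2 × (1.806 / 0.9271)² = 7.59.
Rounding up, n = 8 per group.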